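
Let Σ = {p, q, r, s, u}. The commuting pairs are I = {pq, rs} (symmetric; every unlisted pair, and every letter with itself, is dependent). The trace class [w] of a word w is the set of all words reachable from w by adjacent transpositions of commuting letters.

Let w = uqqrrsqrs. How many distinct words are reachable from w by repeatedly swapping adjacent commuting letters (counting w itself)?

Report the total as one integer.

drop 0:u onto floor
drop 1:q onto {0:u}
drop 2:q onto {1:q}
drop 3:r onto {2:q}
drop 4:r onto {3:r}
drop 5:s onto {2:q}
drop 6:q onto {4:r, 5:s}
drop 7:r onto {6:q}
drop 8:s onto {6:q}
ground layer = {0:u}
drop-orders for the pieces not yet dropped (sum over which currently-grounded one goes next):
  1 to go: {7} 1  {8} 1
  2 to go: {7,8} 2
  3 to go: {6,7,8} 2
  4 to go: {4,6,7,8} 2  {5,6,7,8} 2
  5 to go: {3,4,6,7,8} 2  {4,5,6,7,8} 4
  6 to go: {3,4,5,6,7,8} 6
  7 to go: {2,3,4,5,6,7,8} 6
  if 0:u drops first: 6 orders

6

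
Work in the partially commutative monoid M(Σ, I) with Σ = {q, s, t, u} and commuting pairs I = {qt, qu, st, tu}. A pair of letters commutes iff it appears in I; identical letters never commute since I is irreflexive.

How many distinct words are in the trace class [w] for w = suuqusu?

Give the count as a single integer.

4

piece 0:s — minimal
piece 1:u rests on {0:s}
piece 2:u rests on {1:u}
piece 3:q rests on {0:s}
piece 4:u rests on {2:u}
piece 5:s rests on {3:q, 4:u}
piece 6:u rests on {5:s}
minimal pieces: {0:s}
ways to finish when only these pieces remain (= sum over removing one remaining piece with nothing left below it):
  1 left: {6}→1
  2 left: {5,6}→1
  3 left: {3,5,6}→1  {4,5,6}→1
  4 left: {2,4,5,6}→1  {3,4,5,6}→2
  5 left: {1,2,4,5,6}→1  {2,3,4,5,6}→3
  placing 0:s first → 4 extensions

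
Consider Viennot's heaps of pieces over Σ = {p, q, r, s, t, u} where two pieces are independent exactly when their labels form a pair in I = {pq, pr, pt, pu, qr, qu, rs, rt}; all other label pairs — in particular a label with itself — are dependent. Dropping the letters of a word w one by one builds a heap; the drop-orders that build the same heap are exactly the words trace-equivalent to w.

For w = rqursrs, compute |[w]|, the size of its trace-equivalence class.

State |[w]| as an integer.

#0=r has no predecessor
#1=q has no predecessor
#2=u depends on [0:r]
#3=r depends on [2:u]
#4=s depends on [1:q, 2:u]
#5=r depends on [3:r]
#6=s depends on [4:s]
sources: [0:r, 1:q]
N(rest) = Σ N(rest − s) over sources s of rest; N(one piece) = 1:
  size 1 → [5]=1  [6]=1
  size 2 → [3,5]=1  [4,6]=1  [5,6]=2
  size 3 → [1,4,6]=1  [3,5,6]=3  [4,5,6]=3
  size 4 → [1,4,5,6]=4  [3,4,5,6]=6
  size 5 → [1,3,4,5,6]=10  [2,3,4,5,6]=6
  first=0(r) contributes 16
  first=1(q) contributes 6
|[w]| = 22

22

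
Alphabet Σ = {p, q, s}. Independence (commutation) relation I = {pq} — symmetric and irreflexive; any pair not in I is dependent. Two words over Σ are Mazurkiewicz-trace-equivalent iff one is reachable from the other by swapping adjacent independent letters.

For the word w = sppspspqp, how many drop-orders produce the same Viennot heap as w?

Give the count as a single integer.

3

#0=s has no predecessor
#1=p depends on [0:s]
#2=p depends on [1:p]
#3=s depends on [2:p]
#4=p depends on [3:s]
#5=s depends on [4:p]
#6=p depends on [5:s]
#7=q depends on [5:s]
#8=p depends on [6:p]
sources: [0:s]
N(rest) = Σ N(rest − s) over sources s of rest; N(one piece) = 1:
  size 1 → [7]=1  [8]=1
  size 2 → [6,8]=1  [7,8]=2
  size 3 → [6,7,8]=3
  size 4 → [5,6,7,8]=3
  size 5 → [4,5,6,7,8]=3
  size 6 → [3,4,5,6,7,8]=3
  size 7 → [2,3,4,5,6,7,8]=3
  first=0(s) contributes 3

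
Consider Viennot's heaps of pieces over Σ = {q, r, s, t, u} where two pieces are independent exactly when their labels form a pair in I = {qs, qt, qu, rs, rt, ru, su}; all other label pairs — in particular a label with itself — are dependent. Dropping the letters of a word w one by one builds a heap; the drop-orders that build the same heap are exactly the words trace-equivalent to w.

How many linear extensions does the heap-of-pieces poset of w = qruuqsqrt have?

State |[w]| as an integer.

378

0(q) covers ∅
1(r) covers 0:q
2(u) covers ∅
3(u) covers 2:u
4(q) covers 1:r
5(s) covers ∅
6(q) covers 4:q
7(r) covers 6:q
8(t) covers 3:u, 5:s
floor of heap: 0:q, 2:u, 5:s
completions by unplaced set U, small U first (add the entries for U minus each lowest piece of U):
  |U|=1: {7}:1  {8}:1
  |U|=2: {3,8}:1  {5,8}:1  {6,7}:1  {7,8}:2
  |U|=3: {2,3,8}:1  {3,5,8}:2  {3,7,8}:3  {4,6,7}:1  {5,7,8}:3  {6,7,8}:3
  |U|=4: {1,4,6,7}:1  {2,3,5,8}:3  {2,3,7,8}:4  {3,5,7,8}:8  {3,6,7,8}:6  {4,6,7,8}:4  {5,6,7,8}:6
  |U|=5: {0,1,4,6,7}:1  {1,4,6,7,8}:5  {2,3,5,7,8}:15  {2,3,6,7,8}:10  {3,4,6,7,8}:10  {3,5,6,7,8}:20  {4,5,6,7,8}:10
  |U|=6: {0,1,4,6,7,8}:6  {1,3,4,6,7,8}:15  {1,4,5,6,7,8}:15  {2,3,4,6,7,8}:20  {2,3,5,6,7,8}:45  {3,4,5,6,7,8}:40
  |U|=7: {0,1,3,4,6,7,8}:21  {0,1,4,5,6,7,8}:21  {1,2,3,4,6,7,8}:35  {1,3,4,5,6,7,8}:70  {2,3,4,5,6,7,8}:105
  start at 0(q): 210
  start at 2(u): 112
  start at 5(s): 56
sum over floor = 378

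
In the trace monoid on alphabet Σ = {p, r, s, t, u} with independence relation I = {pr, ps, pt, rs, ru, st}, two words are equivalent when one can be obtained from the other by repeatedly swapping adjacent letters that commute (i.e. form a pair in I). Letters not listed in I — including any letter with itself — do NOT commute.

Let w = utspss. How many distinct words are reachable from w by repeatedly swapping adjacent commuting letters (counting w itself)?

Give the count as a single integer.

20

#0=u has no predecessor
#1=t depends on [0:u]
#2=s depends on [0:u]
#3=p depends on [0:u]
#4=s depends on [2:s]
#5=s depends on [4:s]
sources: [0:u]
N(rest) = Σ N(rest − s) over sources s of rest; N(one piece) = 1:
  size 1 → [1]=1  [3]=1  [5]=1
  size 2 → [1,3]=2  [1,5]=2  [3,5]=2  [4,5]=1
  size 3 → [1,3,5]=6  [1,4,5]=3  [2,4,5]=1  [3,4,5]=3
  size 4 → [1,2,4,5]=4  [1,3,4,5]=12  [2,3,4,5]=4
  first=0(u) contributes 20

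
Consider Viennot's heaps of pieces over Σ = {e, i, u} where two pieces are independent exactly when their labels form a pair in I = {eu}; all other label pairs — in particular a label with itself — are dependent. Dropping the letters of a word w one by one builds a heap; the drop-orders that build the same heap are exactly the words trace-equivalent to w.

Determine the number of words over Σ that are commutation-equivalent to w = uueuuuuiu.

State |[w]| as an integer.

drop 0:u onto floor
drop 1:u onto {0:u}
drop 2:e onto floor
drop 3:u onto {1:u}
drop 4:u onto {3:u}
drop 5:u onto {4:u}
drop 6:u onto {5:u}
drop 7:i onto {2:e, 6:u}
drop 8:u onto {7:i}
ground layer = {0:u, 2:e}
drop-orders for the pieces not yet dropped (sum over which currently-grounded one goes next):
  1 to go: {8} 1
  2 to go: {7,8} 1
  3 to go: {2,7,8} 1  {6,7,8} 1
  4 to go: {2,6,7,8} 2  {5,6,7,8} 1
  5 to go: {2,5,6,7,8} 3  {4,5,6,7,8} 1
  6 to go: {2,4,5,6,7,8} 4  {3,4,5,6,7,8} 1
  7 to go: {1,3,4,5,6,7,8} 1  {2,3,4,5,6,7,8} 5
  if 0:u drops first: 6 orders
  if 2:e drops first: 1 orders
heap linearizations: 7

7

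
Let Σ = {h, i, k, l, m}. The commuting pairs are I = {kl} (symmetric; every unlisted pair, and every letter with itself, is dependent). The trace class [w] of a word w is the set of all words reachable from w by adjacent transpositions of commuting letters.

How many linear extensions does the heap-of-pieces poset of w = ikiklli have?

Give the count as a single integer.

0(i) covers ∅
1(k) covers 0:i
2(i) covers 1:k
3(k) covers 2:i
4(l) covers 2:i
5(l) covers 4:l
6(i) covers 3:k, 5:l
floor of heap: 0:i
completions by unplaced set U, small U first (add the entries for U minus each lowest piece of U):
  |U|=1: {6}:1
  |U|=2: {3,6}:1  {5,6}:1
  |U|=3: {3,5,6}:2  {4,5,6}:1
  |U|=4: {3,4,5,6}:3
  |U|=5: {2,3,4,5,6}:3
  start at 0(i): 3

3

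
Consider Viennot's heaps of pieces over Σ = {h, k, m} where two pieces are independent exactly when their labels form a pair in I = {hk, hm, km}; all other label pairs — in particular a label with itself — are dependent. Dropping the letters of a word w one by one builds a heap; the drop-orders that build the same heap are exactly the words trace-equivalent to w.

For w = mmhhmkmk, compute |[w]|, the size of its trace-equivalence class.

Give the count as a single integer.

420

0(m) covers ∅
1(m) covers 0:m
2(h) covers ∅
3(h) covers 2:h
4(m) covers 1:m
5(k) covers ∅
6(m) covers 4:m
7(k) covers 5:k
floor of heap: 0:m, 2:h, 5:k
completions by unplaced set U, small U first (add the entries for U minus each lowest piece of U):
  |U|=1: {3}:1  {6}:1  {7}:1
  |U|=2: {2,3}:1  {3,6}:2  {3,7}:2  {4,6}:1  {5,7}:1  {6,7}:2
  |U|=3: {1,4,6}:1  {2,3,6}:3  {2,3,7}:3  {3,4,6}:3  {3,5,7}:3  {3,6,7}:6  {4,6,7}:3  {5,6,7}:3
  |U|=4: {0,1,4,6}:1  {1,3,4,6}:4  {1,4,6,7}:4  {2,3,4,6}:6  {2,3,5,7}:6  {2,3,6,7}:12  {3,4,6,7}:12  {3,5,6,7}:12  {4,5,6,7}:6
  |U|=5: {0,1,3,4,6}:5  {0,1,4,6,7}:5  {1,2,3,4,6}:10  {1,3,4,6,7}:20  {1,4,5,6,7}:10  {2,3,4,6,7}:30  {2,3,5,6,7}:30  {3,4,5,6,7}:30
  |U|=6: {0,1,2,3,4,6}:15  {0,1,3,4,6,7}:30  {0,1,4,5,6,7}:15  {1,2,3,4,6,7}:60  {1,3,4,5,6,7}:60  {2,3,4,5,6,7}:90
  start at 0(m): 210
  start at 2(h): 105
  start at 5(k): 105
sum over floor = 420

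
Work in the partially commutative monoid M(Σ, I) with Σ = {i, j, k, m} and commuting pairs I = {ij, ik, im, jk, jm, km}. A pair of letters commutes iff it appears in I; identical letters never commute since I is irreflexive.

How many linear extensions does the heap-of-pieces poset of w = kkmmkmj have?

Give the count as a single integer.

#0=k has no predecessor
#1=k depends on [0:k]
#2=m has no predecessor
#3=m depends on [2:m]
#4=k depends on [1:k]
#5=m depends on [3:m]
#6=j has no predecessor
sources: [0:k, 2:m, 6:j]
N(rest) = Σ N(rest − s) over sources s of rest; N(one piece) = 1:
  size 1 → [4]=1  [5]=1  [6]=1
  size 2 → [1,4]=1  [3,5]=1  [4,5]=2  [4,6]=2  [5,6]=2
  size 3 → [0,1,4]=1  [1,4,5]=3  [1,4,6]=3  [2,3,5]=1  [3,4,5]=3  [3,5,6]=3  [4,5,6]=6
  size 4 → [0,1,4,5]=4  [0,1,4,6]=4  [1,3,4,5]=6  [1,4,5,6]=12  [2,3,4,5]=4  [2,3,5,6]=4  [3,4,5,6]=12
  size 5 → [0,1,3,4,5]=10  [0,1,4,5,6]=20  [1,2,3,4,5]=10  [1,3,4,5,6]=30  [2,3,4,5,6]=20
  first=0(k) contributes 60
  first=2(m) contributes 60
  first=6(j) contributes 20
|[w]| = 140

140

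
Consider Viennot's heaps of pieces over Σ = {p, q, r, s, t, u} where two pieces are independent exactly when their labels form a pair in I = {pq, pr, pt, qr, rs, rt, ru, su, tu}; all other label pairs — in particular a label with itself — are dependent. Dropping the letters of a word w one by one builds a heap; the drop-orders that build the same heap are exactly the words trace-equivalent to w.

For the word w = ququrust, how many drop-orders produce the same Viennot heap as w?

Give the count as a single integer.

#0=q has no predecessor
#1=u depends on [0:q]
#2=q depends on [1:u]
#3=u depends on [2:q]
#4=r has no predecessor
#5=u depends on [3:u]
#6=s depends on [2:q]
#7=t depends on [6:s]
sources: [0:q, 4:r]
N(rest) = Σ N(rest − s) over sources s of rest; N(one piece) = 1:
  size 1 → [4]=1  [5]=1  [7]=1
  size 2 → [3,5]=1  [4,5]=2  [4,7]=2  [5,7]=2  [6,7]=1
  size 3 → [3,4,5]=3  [3,5,7]=3  [4,5,7]=6  [4,6,7]=3  [5,6,7]=3
  size 4 → [3,4,5,7]=12  [3,5,6,7]=6  [4,5,6,7]=12
  size 5 → [2,3,5,6,7]=6  [3,4,5,6,7]=30
  size 6 → [1,2,3,5,6,7]=6  [2,3,4,5,6,7]=36
  first=0(q) contributes 42
  first=4(r) contributes 6
|[w]| = 48

48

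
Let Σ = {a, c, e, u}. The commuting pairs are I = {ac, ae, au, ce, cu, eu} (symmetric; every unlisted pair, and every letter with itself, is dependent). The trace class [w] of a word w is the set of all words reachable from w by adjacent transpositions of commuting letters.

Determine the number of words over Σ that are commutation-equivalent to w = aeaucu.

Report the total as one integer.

180

#0=a has no predecessor
#1=e has no predecessor
#2=a depends on [0:a]
#3=u has no predecessor
#4=c has no predecessor
#5=u depends on [3:u]
sources: [0:a, 1:e, 3:u, 4:c]
N(rest) = Σ N(rest − s) over sources s of rest; N(one piece) = 1:
  size 1 → [1]=1  [2]=1  [4]=1  [5]=1
  size 2 → [0,2]=1  [1,2]=2  [1,4]=2  [1,5]=2  [2,4]=2  [2,5]=2  [3,5]=1  [4,5]=2
  size 3 → [0,1,2]=3  [0,2,4]=3  [0,2,5]=3  [1,2,4]=6  [1,2,5]=6  [1,3,5]=3  [1,4,5]=6  [2,3,5]=3  [2,4,5]=6  [3,4,5]=3
  size 4 → [0,1,2,4]=12  [0,1,2,5]=12  [0,2,3,5]=6  [0,2,4,5]=12  [1,2,3,5]=12  [1,2,4,5]=24  [1,3,4,5]=12  [2,3,4,5]=12
  first=0(a) contributes 60
  first=1(e) contributes 30
  first=3(u) contributes 60
  first=4(c) contributes 30
|[w]| = 180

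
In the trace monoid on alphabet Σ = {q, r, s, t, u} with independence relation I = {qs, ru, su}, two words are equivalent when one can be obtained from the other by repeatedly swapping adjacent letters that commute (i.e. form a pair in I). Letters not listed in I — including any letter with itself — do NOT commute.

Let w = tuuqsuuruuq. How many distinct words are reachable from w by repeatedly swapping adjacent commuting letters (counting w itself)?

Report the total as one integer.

30

piece 0:t — minimal
piece 1:u rests on {0:t}
piece 2:u rests on {1:u}
piece 3:q rests on {2:u}
piece 4:s rests on {0:t}
piece 5:u rests on {3:q}
piece 6:u rests on {5:u}
piece 7:r rests on {3:q, 4:s}
piece 8:u rests on {6:u}
piece 9:u rests on {8:u}
piece 10:q rests on {7:r, 9:u}
minimal pieces: {0:t}
ways to finish when only these pieces remain (= sum over removing one remaining piece with nothing left below it):
  1 left: {10}→1
  2 left: {7,10}→1  {9,10}→1
  3 left: {4,7,10}→1  {7,9,10}→2  {8,9,10}→1
  4 left: {4,7,9,10}→3  {6,8,9,10}→1  {7,8,9,10}→3
  5 left: {4,7,8,9,10}→6  {5,6,8,9,10}→1  {6,7,8,9,10}→4
  6 left: {4,6,7,8,9,10}→10  {5,6,7,8,9,10}→5
  7 left: {3,5,6,7,8,9,10}→5  {4,5,6,7,8,9,10}→15
  8 left: {2,3,5,6,7,8,9,10}→5  {3,4,5,6,7,8,9,10}→20
  9 left: {1,2,3,5,6,7,8,9,10}→5  {2,3,4,5,6,7,8,9,10}→25
  placing 0:t first → 30 extensions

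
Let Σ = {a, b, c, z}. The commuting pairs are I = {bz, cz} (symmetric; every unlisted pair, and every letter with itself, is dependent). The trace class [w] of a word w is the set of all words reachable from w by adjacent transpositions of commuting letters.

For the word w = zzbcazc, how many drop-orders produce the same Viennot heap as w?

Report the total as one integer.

drop 0:z onto floor
drop 1:z onto {0:z}
drop 2:b onto floor
drop 3:c onto {2:b}
drop 4:a onto {1:z, 3:c}
drop 5:z onto {4:a}
drop 6:c onto {4:a}
ground layer = {0:z, 2:b}
drop-orders for the pieces not yet dropped (sum over which currently-grounded one goes next):
  1 to go: {5} 1  {6} 1
  2 to go: {5,6} 2
  3 to go: {4,5,6} 2
  4 to go: {1,4,5,6} 2  {3,4,5,6} 2
  5 to go: {0,1,4,5,6} 2  {1,3,4,5,6} 4  {2,3,4,5,6} 2
  if 0:z drops first: 6 orders
  if 2:b drops first: 6 orders
heap linearizations: 12

12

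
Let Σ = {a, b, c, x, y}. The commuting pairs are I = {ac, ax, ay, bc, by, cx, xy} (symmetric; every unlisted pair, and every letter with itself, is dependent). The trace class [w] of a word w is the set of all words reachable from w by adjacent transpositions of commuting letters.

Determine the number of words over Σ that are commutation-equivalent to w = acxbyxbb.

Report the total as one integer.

0(a) covers ∅
1(c) covers ∅
2(x) covers ∅
3(b) covers 0:a, 2:x
4(y) covers 1:c
5(x) covers 3:b
6(b) covers 5:x
7(b) covers 6:b
floor of heap: 0:a, 1:c, 2:x
completions by unplaced set U, small U first (add the entries for U minus each lowest piece of U):
  |U|=1: {4}:1  {7}:1
  |U|=2: {1,4}:1  {4,7}:2  {6,7}:1
  |U|=3: {1,4,7}:3  {4,6,7}:3  {5,6,7}:1
  |U|=4: {1,4,6,7}:6  {3,5,6,7}:1  {4,5,6,7}:4
  |U|=5: {0,3,5,6,7}:1  {1,4,5,6,7}:10  {2,3,5,6,7}:1  {3,4,5,6,7}:5
  |U|=6: {0,2,3,5,6,7}:2  {0,3,4,5,6,7}:6  {1,3,4,5,6,7}:15  {2,3,4,5,6,7}:6
  start at 0(a): 21
  start at 1(c): 14
  start at 2(x): 21
sum over floor = 56

56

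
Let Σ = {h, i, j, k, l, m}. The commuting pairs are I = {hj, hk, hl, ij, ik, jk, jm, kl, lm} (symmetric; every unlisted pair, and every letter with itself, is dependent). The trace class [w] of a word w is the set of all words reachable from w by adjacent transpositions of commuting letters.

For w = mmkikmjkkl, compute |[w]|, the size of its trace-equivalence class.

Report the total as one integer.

104

0(m) covers ∅
1(m) covers 0:m
2(k) covers 1:m
3(i) covers 1:m
4(k) covers 2:k
5(m) covers 3:i, 4:k
6(j) covers ∅
7(k) covers 5:m
8(k) covers 7:k
9(l) covers 3:i, 6:j
floor of heap: 0:m, 6:j
completions by unplaced set U, small U first (add the entries for U minus each lowest piece of U):
  |U|=1: {8}:1  {9}:1
  |U|=2: {6,9}:1  {7,8}:1  {8,9}:2
  |U|=3: {5,7,8}:1  {6,8,9}:3  {7,8,9}:3
  |U|=4: {4,5,7,8}:1  {5,7,8,9}:4  {6,7,8,9}:6
  |U|=5: {2,4,5,7,8}:1  {3,5,7,8,9}:4  {4,5,7,8,9}:5  {5,6,7,8,9}:10
  |U|=6: {2,4,5,7,8,9}:6  {3,4,5,7,8,9}:9  {3,5,6,7,8,9}:14  {4,5,6,7,8,9}:15
  |U|=7: {2,3,4,5,7,8,9}:15  {2,4,5,6,7,8,9}:21  {3,4,5,6,7,8,9}:38
  |U|=8: {1,2,3,4,5,7,8,9}:15  {2,3,4,5,6,7,8,9}:74
  start at 0(m): 89
  start at 6(j): 15
sum over floor = 104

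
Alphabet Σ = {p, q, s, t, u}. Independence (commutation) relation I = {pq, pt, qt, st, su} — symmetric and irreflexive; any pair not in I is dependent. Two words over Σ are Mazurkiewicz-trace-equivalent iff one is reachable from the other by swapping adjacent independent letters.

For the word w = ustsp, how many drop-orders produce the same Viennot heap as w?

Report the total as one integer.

0(u) covers ∅
1(s) covers ∅
2(t) covers 0:u
3(s) covers 1:s
4(p) covers 0:u, 3:s
floor of heap: 0:u, 1:s
completions by unplaced set U, small U first (add the entries for U minus each lowest piece of U):
  |U|=1: {2}:1  {4}:1
  |U|=2: {2,4}:2  {3,4}:1
  |U|=3: {0,2,4}:2  {1,3,4}:1  {2,3,4}:3
  start at 0(u): 4
  start at 1(s): 5
sum over floor = 9

9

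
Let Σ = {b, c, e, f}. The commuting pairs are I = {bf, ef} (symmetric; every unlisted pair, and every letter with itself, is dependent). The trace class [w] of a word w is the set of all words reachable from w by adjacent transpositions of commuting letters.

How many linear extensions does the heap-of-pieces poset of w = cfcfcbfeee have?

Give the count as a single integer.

#0=c has no predecessor
#1=f depends on [0:c]
#2=c depends on [1:f]
#3=f depends on [2:c]
#4=c depends on [3:f]
#5=b depends on [4:c]
#6=f depends on [4:c]
#7=e depends on [5:b]
#8=e depends on [7:e]
#9=e depends on [8:e]
sources: [0:c]
N(rest) = Σ N(rest − s) over sources s of rest; N(one piece) = 1:
  size 1 → [6]=1  [9]=1
  size 2 → [6,9]=2  [8,9]=1
  size 3 → [6,8,9]=3  [7,8,9]=1
  size 4 → [5,7,8,9]=1  [6,7,8,9]=4
  size 5 → [5,6,7,8,9]=5
  size 6 → [4,5,6,7,8,9]=5
  size 7 → [3,4,5,6,7,8,9]=5
  size 8 → [2,3,4,5,6,7,8,9]=5
  first=0(c) contributes 5

5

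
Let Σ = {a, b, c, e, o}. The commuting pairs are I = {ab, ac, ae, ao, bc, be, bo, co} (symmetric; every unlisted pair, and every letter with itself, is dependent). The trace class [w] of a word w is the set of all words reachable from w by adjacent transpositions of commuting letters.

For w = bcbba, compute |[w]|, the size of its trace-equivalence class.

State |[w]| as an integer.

piece 0:b — minimal
piece 1:c — minimal
piece 2:b rests on {0:b}
piece 3:b rests on {2:b}
piece 4:a — minimal
minimal pieces: {0:b, 1:c, 4:a}
ways to finish when only these pieces remain (= sum over removing one remaining piece with nothing left below it):
  1 left: {1}→1  {3}→1  {4}→1
  2 left: {1,3}→2  {1,4}→2  {2,3}→1  {3,4}→2
  3 left: {0,2,3}→1  {1,2,3}→3  {1,3,4}→6  {2,3,4}→3
  placing 0:b first → 12 extensions
  placing 1:c first → 4 extensions
  placing 4:a first → 4 extensions
total linear extensions = 20

20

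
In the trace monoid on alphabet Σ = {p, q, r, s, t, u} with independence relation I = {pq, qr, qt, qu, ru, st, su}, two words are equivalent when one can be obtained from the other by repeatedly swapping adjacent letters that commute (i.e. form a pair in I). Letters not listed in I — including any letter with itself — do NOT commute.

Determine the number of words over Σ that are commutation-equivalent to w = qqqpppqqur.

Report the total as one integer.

504

drop 0:q onto floor
drop 1:q onto {0:q}
drop 2:q onto {1:q}
drop 3:p onto floor
drop 4:p onto {3:p}
drop 5:p onto {4:p}
drop 6:q onto {2:q}
drop 7:q onto {6:q}
drop 8:u onto {5:p}
drop 9:r onto {5:p}
ground layer = {0:q, 3:p}
drop-orders for the pieces not yet dropped (sum over which currently-grounded one goes next):
  1 to go: {7} 1  {8} 1  {9} 1
  2 to go: {6,7} 1  {7,8} 2  {7,9} 2  {8,9} 2
  3 to go: {2,6,7} 1  {5,8,9} 2  {6,7,8} 3  {6,7,9} 3  {7,8,9} 6
  4 to go: {1,2,6,7} 1  {2,6,7,8} 4  {2,6,7,9} 4  {4,5,8,9} 2  {5,7,8,9} 8  {6,7,8,9} 12
  5 to go: {0,1,2,6,7} 1  {1,2,6,7,8} 5  {1,2,6,7,9} 5  {2,6,7,8,9} 20  {3,4,5,8,9} 2  {4,5,7,8,9} 10  {5,6,7,8,9} 20
  6 to go: {0,1,2,6,7,8} 6  {0,1,2,6,7,9} 6  {1,2,6,7,8,9} 30  {2,5,6,7,8,9} 40  {3,4,5,7,8,9} 12  {4,5,6,7,8,9} 30
  7 to go: {0,1,2,6,7,8,9} 42  {1,2,5,6,7,8,9} 70  {2,4,5,6,7,8,9} 70  {3,4,5,6,7,8,9} 42
  8 to go: {0,1,2,5,6,7,8,9} 112  {1,2,4,5,6,7,8,9} 140  {2,3,4,5,6,7,8,9} 112
  if 0:q drops first: 252 orders
  if 3:p drops first: 252 orders
heap linearizations: 504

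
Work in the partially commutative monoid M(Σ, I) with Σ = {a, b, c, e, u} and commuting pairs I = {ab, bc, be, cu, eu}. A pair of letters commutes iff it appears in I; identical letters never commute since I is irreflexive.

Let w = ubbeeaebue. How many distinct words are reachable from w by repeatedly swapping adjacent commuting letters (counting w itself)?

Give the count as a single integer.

210

piece 0:u — minimal
piece 1:b rests on {0:u}
piece 2:b rests on {1:b}
piece 3:e — minimal
piece 4:e rests on {3:e}
piece 5:a rests on {0:u, 4:e}
piece 6:e rests on {5:a}
piece 7:b rests on {2:b}
piece 8:u rests on {5:a, 7:b}
piece 9:e rests on {6:e}
minimal pieces: {0:u, 3:e}
ways to finish when only these pieces remain (= sum over removing one remaining piece with nothing left below it):
  1 left: {8}→1  {9}→1
  2 left: {6,9}→1  {7,8}→1  {8,9}→2
  3 left: {2,7,8}→1  {6,8,9}→3  {7,8,9}→3
  4 left: {1,2,7,8}→1  {2,7,8,9}→4  {5,6,8,9}→3  {6,7,8,9}→6
  5 left: {1,2,7,8,9}→5  {2,6,7,8,9}→10  {4,5,6,8,9}→3  {5,6,7,8,9}→9
  6 left: {1,2,6,7,8,9}→15  {2,5,6,7,8,9}→19  {3,4,5,6,8,9}→3  {4,5,6,7,8,9}→12
  7 left: {1,2,5,6,7,8,9}→34  {2,4,5,6,7,8,9}→31  {3,4,5,6,7,8,9}→15
  8 left: {0,1,2,5,6,7,8,9}→34  {1,2,4,5,6,7,8,9}→65  {2,3,4,5,6,7,8,9}→46
  placing 0:u first → 111 extensions
  placing 3:e first → 99 extensions
total linear extensions = 210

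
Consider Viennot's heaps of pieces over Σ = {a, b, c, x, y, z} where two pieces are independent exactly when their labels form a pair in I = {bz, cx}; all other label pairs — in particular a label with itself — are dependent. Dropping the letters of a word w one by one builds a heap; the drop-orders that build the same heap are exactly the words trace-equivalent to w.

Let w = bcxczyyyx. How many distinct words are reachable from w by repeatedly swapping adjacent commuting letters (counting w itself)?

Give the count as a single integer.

3

piece 0:b — minimal
piece 1:c rests on {0:b}
piece 2:x rests on {0:b}
piece 3:c rests on {1:c}
piece 4:z rests on {2:x, 3:c}
piece 5:y rests on {4:z}
piece 6:y rests on {5:y}
piece 7:y rests on {6:y}
piece 8:x rests on {7:y}
minimal pieces: {0:b}
ways to finish when only these pieces remain (= sum over removing one remaining piece with nothing left below it):
  1 left: {8}→1
  2 left: {7,8}→1
  3 left: {6,7,8}→1
  4 left: {5,6,7,8}→1
  5 left: {4,5,6,7,8}→1
  6 left: {2,4,5,6,7,8}→1  {3,4,5,6,7,8}→1
  7 left: {1,3,4,5,6,7,8}→1  {2,3,4,5,6,7,8}→2
  placing 0:b first → 3 extensions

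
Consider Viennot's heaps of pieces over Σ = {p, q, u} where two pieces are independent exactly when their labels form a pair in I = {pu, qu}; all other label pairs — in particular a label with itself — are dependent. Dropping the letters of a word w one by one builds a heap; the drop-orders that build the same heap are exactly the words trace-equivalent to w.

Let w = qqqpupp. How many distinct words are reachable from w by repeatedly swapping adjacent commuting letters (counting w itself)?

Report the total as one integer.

piece 0:q — minimal
piece 1:q rests on {0:q}
piece 2:q rests on {1:q}
piece 3:p rests on {2:q}
piece 4:u — minimal
piece 5:p rests on {3:p}
piece 6:p rests on {5:p}
minimal pieces: {0:q, 4:u}
ways to finish when only these pieces remain (= sum over removing one remaining piece with nothing left below it):
  1 left: {4}→1  {6}→1
  2 left: {4,6}→2  {5,6}→1
  3 left: {3,5,6}→1  {4,5,6}→3
  4 left: {2,3,5,6}→1  {3,4,5,6}→4
  5 left: {1,2,3,5,6}→1  {2,3,4,5,6}→5
  placing 0:q first → 6 extensions
  placing 4:u first → 1 extensions
total linear extensions = 7

7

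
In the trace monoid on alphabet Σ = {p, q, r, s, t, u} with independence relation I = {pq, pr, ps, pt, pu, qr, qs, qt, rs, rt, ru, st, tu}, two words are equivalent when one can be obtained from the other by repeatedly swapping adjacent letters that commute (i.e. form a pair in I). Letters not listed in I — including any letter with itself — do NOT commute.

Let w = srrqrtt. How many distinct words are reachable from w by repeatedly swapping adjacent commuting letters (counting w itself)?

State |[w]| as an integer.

piece 0:s — minimal
piece 1:r — minimal
piece 2:r rests on {1:r}
piece 3:q — minimal
piece 4:r rests on {2:r}
piece 5:t — minimal
piece 6:t rests on {5:t}
minimal pieces: {0:s, 1:r, 3:q, 5:t}
ways to finish when only these pieces remain (= sum over removing one remaining piece with nothing left below it):
  1 left: {0}→1  {3}→1  {4}→1  {6}→1
  2 left: {0,3}→2  {0,4}→2  {0,6}→2  {2,4}→1  {3,4}→2  {3,6}→2  {4,6}→2  {5,6}→1
  3 left: {0,2,4}→3  {0,3,4}→6  {0,3,6}→6  {0,4,6}→6  {0,5,6}→3  {1,2,4}→1  {2,3,4}→3  {2,4,6}→3  {3,4,6}→6  {3,5,6}→3  {4,5,6}→3
  4 left: {0,1,2,4}→4  {0,2,3,4}→12  {0,2,4,6}→12  {0,3,4,6}→24  {0,3,5,6}→12  {0,4,5,6}→12  {1,2,3,4}→4  {1,2,4,6}→4  {2,3,4,6}→12  {2,4,5,6}→6  {3,4,5,6}→12
  5 left: {0,1,2,3,4}→20  {0,1,2,4,6}→20  {0,2,3,4,6}→60  {0,2,4,5,6}→30  {0,3,4,5,6}→60  {1,2,3,4,6}→20  {1,2,4,5,6}→10  {2,3,4,5,6}→30
  placing 0:s first → 60 extensions
  placing 1:r first → 180 extensions
  placing 3:q first → 60 extensions
  placing 5:t first → 120 extensions
total linear extensions = 420

420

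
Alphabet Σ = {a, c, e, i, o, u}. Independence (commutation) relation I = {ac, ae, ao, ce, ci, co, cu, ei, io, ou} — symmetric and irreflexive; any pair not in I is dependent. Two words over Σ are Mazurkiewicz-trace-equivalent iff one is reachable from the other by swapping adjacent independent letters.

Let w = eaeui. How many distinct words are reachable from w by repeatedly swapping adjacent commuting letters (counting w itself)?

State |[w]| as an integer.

3

0(e) covers ∅
1(a) covers ∅
2(e) covers 0:e
3(u) covers 1:a, 2:e
4(i) covers 3:u
floor of heap: 0:e, 1:a
completions by unplaced set U, small U first (add the entries for U minus each lowest piece of U):
  |U|=1: {4}:1
  |U|=2: {3,4}:1
  |U|=3: {1,3,4}:1  {2,3,4}:1
  start at 0(e): 2
  start at 1(a): 1
sum over floor = 3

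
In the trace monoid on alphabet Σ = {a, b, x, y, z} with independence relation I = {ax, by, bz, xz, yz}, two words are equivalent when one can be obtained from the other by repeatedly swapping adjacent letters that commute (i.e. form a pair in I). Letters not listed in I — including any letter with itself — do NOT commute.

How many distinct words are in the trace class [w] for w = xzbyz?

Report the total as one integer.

0(x) covers ∅
1(z) covers ∅
2(b) covers 0:x
3(y) covers 0:x
4(z) covers 1:z
floor of heap: 0:x, 1:z
completions by unplaced set U, small U first (add the entries for U minus each lowest piece of U):
  |U|=1: {2}:1  {3}:1  {4}:1
  |U|=2: {1,4}:1  {2,3}:2  {2,4}:2  {3,4}:2
  |U|=3: {0,2,3}:2  {1,2,4}:3  {1,3,4}:3  {2,3,4}:6
  start at 0(x): 12
  start at 1(z): 8
sum over floor = 20

20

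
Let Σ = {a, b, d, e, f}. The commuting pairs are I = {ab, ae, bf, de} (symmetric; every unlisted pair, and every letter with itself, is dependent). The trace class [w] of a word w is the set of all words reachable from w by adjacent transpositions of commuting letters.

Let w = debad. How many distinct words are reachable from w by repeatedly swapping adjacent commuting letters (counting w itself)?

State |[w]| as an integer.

drop 0:d onto floor
drop 1:e onto floor
drop 2:b onto {0:d, 1:e}
drop 3:a onto {0:d}
drop 4:d onto {2:b, 3:a}
ground layer = {0:d, 1:e}
drop-orders for the pieces not yet dropped (sum over which currently-grounded one goes next):
  1 to go: {4} 1
  2 to go: {2,4} 1  {3,4} 1
  3 to go: {1,2,4} 1  {2,3,4} 2
  if 0:d drops first: 3 orders
  if 1:e drops first: 2 orders
heap linearizations: 5

5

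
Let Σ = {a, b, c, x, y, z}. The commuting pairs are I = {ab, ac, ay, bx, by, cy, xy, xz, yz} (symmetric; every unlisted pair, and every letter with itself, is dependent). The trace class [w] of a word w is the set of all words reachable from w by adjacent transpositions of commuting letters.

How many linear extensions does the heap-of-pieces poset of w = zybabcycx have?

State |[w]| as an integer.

180

#0=z has no predecessor
#1=y has no predecessor
#2=b depends on [0:z]
#3=a depends on [0:z]
#4=b depends on [2:b]
#5=c depends on [4:b]
#6=y depends on [1:y]
#7=c depends on [5:c]
#8=x depends on [3:a, 7:c]
sources: [0:z, 1:y]
N(rest) = Σ N(rest − s) over sources s of rest; N(one piece) = 1:
  size 1 → [6]=1  [8]=1
  size 2 → [1,6]=1  [3,8]=1  [6,8]=2  [7,8]=1
  size 3 → [1,6,8]=3  [3,6,8]=3  [3,7,8]=2  [5,7,8]=1  [6,7,8]=3
  size 4 → [1,3,6,8]=6  [1,6,7,8]=6  [3,5,7,8]=3  [3,6,7,8]=8  [4,5,7,8]=1  [5,6,7,8]=4
  size 5 → [1,3,6,7,8]=20  [1,5,6,7,8]=10  [2,4,5,7,8]=1  [3,4,5,7,8]=4  [3,5,6,7,8]=15  [4,5,6,7,8]=5
  size 6 → [1,3,5,6,7,8]=45  [1,4,5,6,7,8]=15  [2,3,4,5,7,8]=5  [2,4,5,6,7,8]=6  [3,4,5,6,7,8]=24
  size 7 → [0,2,3,4,5,7,8]=5  [1,2,4,5,6,7,8]=21  [1,3,4,5,6,7,8]=84  [2,3,4,5,6,7,8]=35
  first=0(z) contributes 140
  first=1(y) contributes 40
|[w]| = 180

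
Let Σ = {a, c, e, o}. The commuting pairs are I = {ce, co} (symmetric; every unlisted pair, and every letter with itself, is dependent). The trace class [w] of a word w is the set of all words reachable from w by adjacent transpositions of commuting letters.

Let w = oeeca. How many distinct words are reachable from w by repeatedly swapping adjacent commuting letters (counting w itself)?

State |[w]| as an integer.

4

drop 0:o onto floor
drop 1:e onto {0:o}
drop 2:e onto {1:e}
drop 3:c onto floor
drop 4:a onto {2:e, 3:c}
ground layer = {0:o, 3:c}
drop-orders for the pieces not yet dropped (sum over which currently-grounded one goes next):
  1 to go: {4} 1
  2 to go: {2,4} 1  {3,4} 1
  3 to go: {1,2,4} 1  {2,3,4} 2
  if 0:o drops first: 3 orders
  if 3:c drops first: 1 orders
heap linearizations: 4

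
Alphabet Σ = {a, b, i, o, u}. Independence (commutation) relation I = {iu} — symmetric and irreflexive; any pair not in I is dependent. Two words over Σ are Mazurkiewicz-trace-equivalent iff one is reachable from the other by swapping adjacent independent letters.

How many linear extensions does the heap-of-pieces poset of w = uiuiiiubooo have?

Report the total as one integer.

drop 0:u onto floor
drop 1:i onto floor
drop 2:u onto {0:u}
drop 3:i onto {1:i}
drop 4:i onto {3:i}
drop 5:i onto {4:i}
drop 6:u onto {2:u}
drop 7:b onto {5:i, 6:u}
drop 8:o onto {7:b}
drop 9:o onto {8:o}
drop 10:o onto {9:o}
ground layer = {0:u, 1:i}
drop-orders for the pieces not yet dropped (sum over which currently-grounded one goes next):
  1 to go: {10} 1
  2 to go: {9,10} 1
  3 to go: {8,9,10} 1
  4 to go: {7,8,9,10} 1
  5 to go: {5,7,8,9,10} 1  {6,7,8,9,10} 1
  6 to go: {2,6,7,8,9,10} 1  {4,5,7,8,9,10} 1  {5,6,7,8,9,10} 2
  7 to go: {0,2,6,7,8,9,10} 1  {2,5,6,7,8,9,10} 3  {3,4,5,7,8,9,10} 1  {4,5,6,7,8,9,10} 3
  8 to go: {0,2,5,6,7,8,9,10} 4  {1,3,4,5,7,8,9,10} 1  {2,4,5,6,7,8,9,10} 6  {3,4,5,6,7,8,9,10} 4
  9 to go: {0,2,4,5,6,7,8,9,10} 10  {1,3,4,5,6,7,8,9,10} 5  {2,3,4,5,6,7,8,9,10} 10
  if 0:u drops first: 15 orders
  if 1:i drops first: 20 orders
heap linearizations: 35

35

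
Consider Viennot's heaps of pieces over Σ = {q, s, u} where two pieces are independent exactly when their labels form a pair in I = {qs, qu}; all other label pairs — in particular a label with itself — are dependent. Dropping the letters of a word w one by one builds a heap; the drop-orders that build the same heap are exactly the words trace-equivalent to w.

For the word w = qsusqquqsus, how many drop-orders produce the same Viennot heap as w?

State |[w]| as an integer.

#0=q has no predecessor
#1=s has no predecessor
#2=u depends on [1:s]
#3=s depends on [2:u]
#4=q depends on [0:q]
#5=q depends on [4:q]
#6=u depends on [3:s]
#7=q depends on [5:q]
#8=s depends on [6:u]
#9=u depends on [8:s]
#10=s depends on [9:u]
sources: [0:q, 1:s]
N(rest) = Σ N(rest − s) over sources s of rest; N(one piece) = 1:
  size 1 → [7]=1  [10]=1
  size 2 → [5,7]=1  [7,10]=2  [9,10]=1
  size 3 → [4,5,7]=1  [5,7,10]=3  [7,9,10]=3  [8,9,10]=1
  size 4 → [0,4,5,7]=1  [4,5,7,10]=4  [5,7,9,10]=6  [6,8,9,10]=1  [7,8,9,10]=4
  size 5 → [0,4,5,7,10]=5  [3,6,8,9,10]=1  [4,5,7,9,10]=10  [5,7,8,9,10]=10  [6,7,8,9,10]=5
  size 6 → [0,4,5,7,9,10]=15  [2,3,6,8,9,10]=1  [3,6,7,8,9,10]=6  [4,5,7,8,9,10]=20  [5,6,7,8,9,10]=15
  size 7 → [0,4,5,7,8,9,10]=35  [1,2,3,6,8,9,10]=1  [2,3,6,7,8,9,10]=7  [3,5,6,7,8,9,10]=21  [4,5,6,7,8,9,10]=35
  size 8 → [0,4,5,6,7,8,9,10]=70  [1,2,3,6,7,8,9,10]=8  [2,3,5,6,7,8,9,10]=28  [3,4,5,6,7,8,9,10]=56
  size 9 → [0,3,4,5,6,7,8,9,10]=126  [1,2,3,5,6,7,8,9,10]=36  [2,3,4,5,6,7,8,9,10]=84
  first=0(q) contributes 120
  first=1(s) contributes 210
|[w]| = 330

330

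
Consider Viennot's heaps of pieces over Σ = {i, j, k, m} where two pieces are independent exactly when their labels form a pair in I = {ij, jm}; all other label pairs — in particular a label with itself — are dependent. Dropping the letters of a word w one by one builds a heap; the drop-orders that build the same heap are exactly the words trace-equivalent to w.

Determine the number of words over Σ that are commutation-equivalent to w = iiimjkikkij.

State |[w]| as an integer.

drop 0:i onto floor
drop 1:i onto {0:i}
drop 2:i onto {1:i}
drop 3:m onto {2:i}
drop 4:j onto floor
drop 5:k onto {3:m, 4:j}
drop 6:i onto {5:k}
drop 7:k onto {6:i}
drop 8:k onto {7:k}
drop 9:i onto {8:k}
drop 10:j onto {8:k}
ground layer = {0:i, 4:j}
drop-orders for the pieces not yet dropped (sum over which currently-grounded one goes next):
  1 to go: {9} 1  {10} 1
  2 to go: {9,10} 2
  3 to go: {8,9,10} 2
  4 to go: {7,8,9,10} 2
  5 to go: {6,7,8,9,10} 2
  6 to go: {5,6,7,8,9,10} 2
  7 to go: {3,5,6,7,8,9,10} 2  {4,5,6,7,8,9,10} 2
  8 to go: {2,3,5,6,7,8,9,10} 2  {3,4,5,6,7,8,9,10} 4
  9 to go: {1,2,3,5,6,7,8,9,10} 2  {2,3,4,5,6,7,8,9,10} 6
  if 0:i drops first: 8 orders
  if 4:j drops first: 2 orders
heap linearizations: 10

10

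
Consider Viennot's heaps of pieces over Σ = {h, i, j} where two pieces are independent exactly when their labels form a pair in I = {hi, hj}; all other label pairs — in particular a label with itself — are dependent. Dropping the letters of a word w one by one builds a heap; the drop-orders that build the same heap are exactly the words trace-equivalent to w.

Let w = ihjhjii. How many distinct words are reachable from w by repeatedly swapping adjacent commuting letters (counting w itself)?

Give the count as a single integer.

21

0(i) covers ∅
1(h) covers ∅
2(j) covers 0:i
3(h) covers 1:h
4(j) covers 2:j
5(i) covers 4:j
6(i) covers 5:i
floor of heap: 0:i, 1:h
completions by unplaced set U, small U first (add the entries for U minus each lowest piece of U):
  |U|=1: {3}:1  {6}:1
  |U|=2: {1,3}:1  {3,6}:2  {5,6}:1
  |U|=3: {1,3,6}:3  {3,5,6}:3  {4,5,6}:1
  |U|=4: {1,3,5,6}:6  {2,4,5,6}:1  {3,4,5,6}:4
  |U|=5: {0,2,4,5,6}:1  {1,3,4,5,6}:10  {2,3,4,5,6}:5
  start at 0(i): 15
  start at 1(h): 6
sum over floor = 21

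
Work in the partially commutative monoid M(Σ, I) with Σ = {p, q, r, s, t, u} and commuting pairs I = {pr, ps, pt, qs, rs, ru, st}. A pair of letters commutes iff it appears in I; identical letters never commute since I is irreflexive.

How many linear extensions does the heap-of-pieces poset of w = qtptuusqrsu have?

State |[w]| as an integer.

piece 0:q — minimal
piece 1:t rests on {0:q}
piece 2:p rests on {0:q}
piece 3:t rests on {1:t}
piece 4:u rests on {2:p, 3:t}
piece 5:u rests on {4:u}
piece 6:s rests on {5:u}
piece 7:q rests on {5:u}
piece 8:r rests on {7:q}
piece 9:s rests on {6:s}
piece 10:u rests on {7:q, 9:s}
minimal pieces: {0:q}
ways to finish when only these pieces remain (= sum over removing one remaining piece with nothing left below it):
  1 left: {8}→1  {10}→1
  2 left: {8,10}→2  {9,10}→1
  3 left: {6,9,10}→1  {7,8,10}→2  {8,9,10}→3
  4 left: {6,8,9,10}→4  {7,8,9,10}→5
  5 left: {6,7,8,9,10}→9
  6 left: {5,6,7,8,9,10}→9
  7 left: {4,5,6,7,8,9,10}→9
  8 left: {2,4,5,6,7,8,9,10}→9  {3,4,5,6,7,8,9,10}→9
  9 left: {1,3,4,5,6,7,8,9,10}→9  {2,3,4,5,6,7,8,9,10}→18
  placing 0:q first → 27 extensions

27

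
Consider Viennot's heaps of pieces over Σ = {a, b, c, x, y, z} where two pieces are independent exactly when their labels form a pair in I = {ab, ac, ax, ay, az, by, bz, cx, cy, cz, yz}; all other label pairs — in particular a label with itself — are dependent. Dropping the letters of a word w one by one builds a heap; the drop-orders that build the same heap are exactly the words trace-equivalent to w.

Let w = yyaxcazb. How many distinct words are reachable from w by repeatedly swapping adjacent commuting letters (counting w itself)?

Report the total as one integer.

0(y) covers ∅
1(y) covers 0:y
2(a) covers ∅
3(x) covers 1:y
4(c) covers ∅
5(a) covers 2:a
6(z) covers 3:x
7(b) covers 3:x, 4:c
floor of heap: 0:y, 2:a, 4:c
completions by unplaced set U, small U first (add the entries for U minus each lowest piece of U):
  |U|=1: {5}:1  {6}:1  {7}:1
  |U|=2: {2,5}:1  {4,7}:1  {5,6}:2  {5,7}:2  {6,7}:2
  |U|=3: {2,5,6}:3  {2,5,7}:3  {3,6,7}:2  {4,5,7}:3  {4,6,7}:3  {5,6,7}:6
  |U|=4: {1,3,6,7}:2  {2,4,5,7}:6  {2,5,6,7}:12  {3,4,6,7}:5  {3,5,6,7}:8  {4,5,6,7}:12
  |U|=5: {0,1,3,6,7}:2  {1,3,4,6,7}:7  {1,3,5,6,7}:10  {2,3,5,6,7}:20  {2,4,5,6,7}:30  {3,4,5,6,7}:25
  |U|=6: {0,1,3,4,6,7}:9  {0,1,3,5,6,7}:12  {1,2,3,5,6,7}:30  {1,3,4,5,6,7}:42  {2,3,4,5,6,7}:75
  start at 0(y): 147
  start at 2(a): 63
  start at 4(c): 42
sum over floor = 252

252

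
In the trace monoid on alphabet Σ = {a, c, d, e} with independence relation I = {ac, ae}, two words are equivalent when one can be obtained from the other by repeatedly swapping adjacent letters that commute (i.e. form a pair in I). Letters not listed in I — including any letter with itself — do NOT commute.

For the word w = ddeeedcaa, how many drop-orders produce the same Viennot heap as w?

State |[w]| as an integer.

drop 0:d onto floor
drop 1:d onto {0:d}
drop 2:e onto {1:d}
drop 3:e onto {2:e}
drop 4:e onto {3:e}
drop 5:d onto {4:e}
drop 6:c onto {5:d}
drop 7:a onto {5:d}
drop 8:a onto {7:a}
ground layer = {0:d}
drop-orders for the pieces not yet dropped (sum over which currently-grounded one goes next):
  1 to go: {6} 1  {8} 1
  2 to go: {6,8} 2  {7,8} 1
  3 to go: {6,7,8} 3
  4 to go: {5,6,7,8} 3
  5 to go: {4,5,6,7,8} 3
  6 to go: {3,4,5,6,7,8} 3
  7 to go: {2,3,4,5,6,7,8} 3
  if 0:d drops first: 3 orders

3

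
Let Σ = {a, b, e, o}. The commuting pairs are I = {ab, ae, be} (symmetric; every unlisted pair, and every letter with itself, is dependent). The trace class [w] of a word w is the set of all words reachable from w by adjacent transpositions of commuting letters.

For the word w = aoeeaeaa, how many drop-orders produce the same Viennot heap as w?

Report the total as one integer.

20

0(a) covers ∅
1(o) covers 0:a
2(e) covers 1:o
3(e) covers 2:e
4(a) covers 1:o
5(e) covers 3:e
6(a) covers 4:a
7(a) covers 6:a
floor of heap: 0:a
completions by unplaced set U, small U first (add the entries for U minus each lowest piece of U):
  |U|=1: {5}:1  {7}:1
  |U|=2: {3,5}:1  {5,7}:2  {6,7}:1
  |U|=3: {2,3,5}:1  {3,5,7}:3  {4,6,7}:1  {5,6,7}:3
  |U|=4: {2,3,5,7}:4  {3,5,6,7}:6  {4,5,6,7}:4
  |U|=5: {2,3,5,6,7}:10  {3,4,5,6,7}:10
  |U|=6: {2,3,4,5,6,7}:20
  start at 0(a): 20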